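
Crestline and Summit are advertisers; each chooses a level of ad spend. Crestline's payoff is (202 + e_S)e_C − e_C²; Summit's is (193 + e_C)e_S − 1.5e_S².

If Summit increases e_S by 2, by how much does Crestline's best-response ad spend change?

Expanding Crestline's payoff: 202e_C + e_Se_C − e_C².
∂π/∂e_C = 202 + e_S − 2e_C = 0, so e_C = 101 + 0.5e_S.
The reaction-function slope is 0.5, so a 2-unit rise in e_S moves e_C by 0.5 × 2 = 1. Crestline's best response rises — the actions are strategic complements.

1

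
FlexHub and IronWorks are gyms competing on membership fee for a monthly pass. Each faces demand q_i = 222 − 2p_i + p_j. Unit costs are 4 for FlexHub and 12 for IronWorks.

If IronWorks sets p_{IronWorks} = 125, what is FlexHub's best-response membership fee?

FlexHub's profit: π = (p_{FlexHub} − 4)(222 − 2p_{FlexHub} + p_{IronWorks}).
∂π/∂p_{FlexHub} = 230 − 4p_{FlexHub} + p_{IronWorks} = 0 ⇒ p_{FlexHub} = 57.5 + 0.25p_{IronWorks}.
At p_{IronWorks} = 125: p_{FlexHub} = 57.5 + 0.25·125 = 88.75.

88.75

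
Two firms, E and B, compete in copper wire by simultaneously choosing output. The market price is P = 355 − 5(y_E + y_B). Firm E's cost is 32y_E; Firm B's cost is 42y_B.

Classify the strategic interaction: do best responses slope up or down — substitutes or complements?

strategic substitutes

Firm E's profit: π = y_E(355 − 5(y_E + y_B)) − 32y_E.
∂π/∂y_E = 323 − 10y_E − 5y_B = 0, so y_E = 32.3 − 0.5y_B.
The best-response slope dy_E/dy_B = −0.5 < 0: the reaction function is downward-sloping, so the choices are strategic substitutes.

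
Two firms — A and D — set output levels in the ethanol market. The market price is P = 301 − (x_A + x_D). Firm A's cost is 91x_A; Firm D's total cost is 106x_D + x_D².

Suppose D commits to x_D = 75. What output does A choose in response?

Firm A's profit: π = x_A(301 − (x_A + x_D)) − 91x_A.
∂π/∂x_A = 210 − 2x_A − x_D = 0, so x_A = 105 − 0.5x_D.
At x_D = 75: x_A = 105 − 0.5·75 = 67.5.

67.5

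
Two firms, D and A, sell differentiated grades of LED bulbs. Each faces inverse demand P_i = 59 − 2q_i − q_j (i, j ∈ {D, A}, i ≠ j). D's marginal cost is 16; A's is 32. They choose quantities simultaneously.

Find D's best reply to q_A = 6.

9.25

Firm D's profit: π = q_D(59 − 2q_D − q_A) − 16q_D.
∂π/∂q_D = 43 − 4q_D − q_A = 0 ⇒ q_D = 10.75 − 0.25q_A.
At q_A = 6: q_D = 10.75 − 0.25·6 = 9.25.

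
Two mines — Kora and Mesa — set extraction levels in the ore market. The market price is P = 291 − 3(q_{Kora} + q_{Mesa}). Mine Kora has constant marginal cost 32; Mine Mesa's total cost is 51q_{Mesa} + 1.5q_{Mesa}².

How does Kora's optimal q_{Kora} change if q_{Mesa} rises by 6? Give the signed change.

-3

Mine Kora's profit: π = q_{Kora}(291 − 3(q_{Kora} + q_{Mesa})) − 32q_{Kora}.
∂π/∂q_{Kora} = 259 − 6q_{Kora} − 3q_{Mesa} = 0, so q_{Kora} = 259/6 − 0.5q_{Mesa}.
The reaction-function slope is −0.5, so a 6-unit rise in q_{Mesa} moves q_{Kora} by −0.5 × 6 = −3. Kora's best response falls — the actions are strategic substitutes.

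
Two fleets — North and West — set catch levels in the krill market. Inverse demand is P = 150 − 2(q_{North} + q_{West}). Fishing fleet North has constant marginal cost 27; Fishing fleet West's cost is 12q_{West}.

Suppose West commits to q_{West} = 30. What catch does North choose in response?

15.75

Fishing fleet North's profit: π = q_{North}(150 − 2(q_{North} + q_{West})) − 27q_{North}.
∂π/∂q_{North} = 123 − 4q_{North} − 2q_{West} = 0, so q_{North} = 30.75 − 0.5q_{West}.
At q_{West} = 30: q_{North} = 30.75 − 0.5·30 = 15.75.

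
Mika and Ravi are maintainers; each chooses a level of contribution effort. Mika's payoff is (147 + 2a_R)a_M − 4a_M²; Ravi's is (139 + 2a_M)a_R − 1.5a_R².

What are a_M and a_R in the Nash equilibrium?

35.95, 70.3

Expanding Mika's payoff: 147a_M + 2a_Ra_M − 4a_M².
∂π/∂a_M = 147 + 2a_R − 8a_M = 0, so a_M = 18.375 + 0.25a_R.
Likewise for Ravi: a_R = 139/3 + (2/3)a_M.
Solving the two reaction functions simultaneously: (1 − (0.25)(2/3))a_M = 18.375 + 0.25·(139/3), so (5/6)a_M = 719/24 and a_M = 35.95.
Then a_R = 139/3 + (2/3)·35.95 = 70.3.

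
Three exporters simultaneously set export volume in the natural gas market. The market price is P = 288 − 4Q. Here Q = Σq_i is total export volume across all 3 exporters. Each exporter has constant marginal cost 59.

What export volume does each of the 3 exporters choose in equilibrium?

14.3125

A representative exporter's profit is π_i = q_i(288 − 4Q) − 59q_i, with Q = q_i + Σ_{j≠i} q_j.
First-order condition: 229 − 8q_i − 4Σ_{j≠i} q_j = 0.
In a symmetric equilibrium every exporter chooses the same q, so Σ_{j≠i} q_j = 2q. The condition becomes 229 − 16q = 0, giving q = 229/16 = 14.3125.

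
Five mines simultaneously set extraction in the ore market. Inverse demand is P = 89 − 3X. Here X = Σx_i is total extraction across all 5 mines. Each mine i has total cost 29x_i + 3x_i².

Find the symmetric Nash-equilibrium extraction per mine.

A representative mine's profit is π_i = x_i(89 − 3X) − 29x_i − 3x_i², with X = x_i + Σ_{j≠i} x_j.
First-order condition: 60 − 12x_i − 3Σ_{j≠i} x_j = 0.
Imposing symmetry (x_j = x for all j) turns Σ_{j≠i} x_j into 4x, so 60 = 24x and x = 2.5.

2.5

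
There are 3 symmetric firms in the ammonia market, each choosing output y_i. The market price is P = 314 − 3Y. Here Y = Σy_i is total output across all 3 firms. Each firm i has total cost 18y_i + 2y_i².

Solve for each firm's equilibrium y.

18.5

A representative firm's profit is π_i = y_i(314 − 3Y) − 18y_i − 2y_i², with Y = y_i + Σ_{j≠i} y_j.
First-order condition: 296 − 10y_i − 3Σ_{j≠i} y_j = 0.
In a symmetric equilibrium every firm chooses the same y, so Σ_{j≠i} y_j = 2y. The condition becomes 296 − 16y = 0, giving y = 296/16 = 18.5.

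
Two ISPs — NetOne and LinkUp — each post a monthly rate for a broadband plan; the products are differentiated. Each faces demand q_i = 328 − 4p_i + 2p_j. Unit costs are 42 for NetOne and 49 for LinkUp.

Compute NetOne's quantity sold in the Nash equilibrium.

166.4

NetOne's profit: π = (p_{NetOne} − 42)(328 − 4p_{NetOne} + 2p_{LinkUp}).
∂π/∂p_{NetOne} = 496 − 8p_{NetOne} + 2p_{LinkUp} = 0 ⇒ p_{NetOne} = 62 + 0.25p_{LinkUp}.
Similarly p_{LinkUp} = 65.5 + 0.25p_{NetOne}.
Substituting the second reaction function into the first: p_{NetOne} = 62 + 0.25(65.5 + 0.25p_{NetOne}), which gives 0.9375p_{NetOne} = 78.375 ⇒ p_{NetOne} = 83.6.
Then p_{LinkUp} = 65.5 + 0.25·83.6 = 86.4.
q_{NetOne} = 328 − 4·83.6 + 2·86.4 = 166.4.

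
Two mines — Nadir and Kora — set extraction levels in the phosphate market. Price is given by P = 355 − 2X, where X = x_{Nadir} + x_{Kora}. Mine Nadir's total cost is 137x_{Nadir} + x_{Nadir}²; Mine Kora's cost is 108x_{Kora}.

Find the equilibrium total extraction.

71.2

Mine Nadir's profit: π = x_{Nadir}(355 − 2(x_{Nadir} + x_{Kora})) − 137x_{Nadir} − x_{Nadir}².
∂π/∂x_{Nadir} = 218 − 6x_{Nadir} − 2x_{Kora} = 0, so x_{Nadir} = 109/3 − (1/3)x_{Kora}.
For Kora: ∂π/∂x_{Kora} = 247 − 4x_{Kora} − 2x_{Nadir} = 0 ⇒ x_{Kora} = 61.75 − 0.5x_{Nadir}.
Plugging x_{Kora} into Nadir's best response: x_{Nadir} = 109/3 − (1/3)(61.75 − 0.5x_{Nadir}) ⇒ (5/6)x_{Nadir} = 15.75, so x_{Nadir} = 18.9.
Then x_{Kora} = 61.75 − 0.5·18.9 = 52.3.
Total extraction: 18.9 + 52.3 = 71.2.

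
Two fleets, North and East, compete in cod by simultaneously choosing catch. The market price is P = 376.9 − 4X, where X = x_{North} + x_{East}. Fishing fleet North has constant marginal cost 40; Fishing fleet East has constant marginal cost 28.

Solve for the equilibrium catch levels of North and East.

27.075, 30.075

Fishing fleet North's profit: π = x_{North}(376.9 − 4(x_{North} + x_{East})) − 40x_{North}.
∂π/∂x_{North} = 336.9 − 8x_{North} − 4x_{East} = 0, so x_{North} = 42.1125 − 0.5x_{East}.
By the same steps for East: x_{East} = 43.6125 − 0.5x_{North}.
Plugging x_{East} into North's best response: x_{North} = 42.1125 − 0.5(43.6125 − 0.5x_{North}) ⇒ 0.75x_{North} = 3249/160, so x_{North} = 27.075.
Then x_{East} = 43.6125 − 0.5·27.075 = 30.075.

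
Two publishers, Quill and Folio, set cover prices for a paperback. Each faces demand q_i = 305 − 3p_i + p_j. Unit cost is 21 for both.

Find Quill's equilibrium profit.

Quill's profit: π = (p_{Quill} − 21)(305 − 3p_{Quill} + p_{Folio}).
∂π/∂p_{Quill} = 368 − 6p_{Quill} + p_{Folio} = 0 ⇒ p_{Quill} = 184/3 + (1/6)p_{Folio}.
The game is symmetric, so in equilibrium p_{Folio} = p_{Quill}: the reaction function gives (5/6)p_{Quill} = 184/3, hence p_{Quill} = 73.6.
q_{Quill} = 305 − 3·73.6 + 73.6 = 157.8.
Profit = (73.6 − 21)·157.8 = 8300.28.

8300.28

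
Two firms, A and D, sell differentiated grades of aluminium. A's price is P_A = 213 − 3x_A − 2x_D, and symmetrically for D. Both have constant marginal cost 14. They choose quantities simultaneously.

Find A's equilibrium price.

Firm A's profit: π = x_A(213 − 3x_A − 2x_D) − 14x_A.
∂π/∂x_A = 199 − 6x_A − 2x_D = 0 ⇒ x_A = 199/6 − (1/3)x_D.
Setting x_A = x_D in the reaction function: x_A = 199/6 − (1/3)x_A, so x_A = (199/6) / (4/3) = 24.875.
P_A = 213 − 3·24.875 − 2·24.875 = 88.625.

88.625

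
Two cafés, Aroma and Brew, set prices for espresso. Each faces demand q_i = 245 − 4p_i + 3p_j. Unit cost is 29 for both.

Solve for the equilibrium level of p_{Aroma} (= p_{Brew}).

72.2

Aroma's profit: π = (p_{Aroma} − 29)(245 − 4p_{Aroma} + 3p_{Brew}).
∂π/∂p_{Aroma} = 361 − 8p_{Aroma} + 3p_{Brew} = 0 ⇒ p_{Aroma} = 45.125 + 0.375p_{Brew}.
The game is symmetric, so in equilibrium p_{Brew} = p_{Aroma}: the reaction function gives 0.625p_{Aroma} = 45.125, hence p_{Aroma} = 72.2.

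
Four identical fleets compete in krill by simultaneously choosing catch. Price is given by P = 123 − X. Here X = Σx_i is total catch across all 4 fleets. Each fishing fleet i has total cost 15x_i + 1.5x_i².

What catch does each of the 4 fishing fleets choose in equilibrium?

13.5

A representative fishing fleet's profit is π_i = x_i(123 − X) − 15x_i − 1.5x_i², with X = x_i + Σ_{j≠i} x_j.
First-order condition: 108 − 5x_i − Σ_{j≠i} x_j = 0.
Imposing symmetry (x_j = x for all j) turns Σ_{j≠i} x_j into 3x, so 108 = 8x and x = 13.5.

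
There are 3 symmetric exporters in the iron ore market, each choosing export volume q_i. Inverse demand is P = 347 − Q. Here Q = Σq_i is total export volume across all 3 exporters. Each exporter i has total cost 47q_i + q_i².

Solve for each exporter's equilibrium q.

50

A representative exporter's profit is π_i = q_i(347 − Q) − 47q_i − q_i², with Q = q_i + Σ_{j≠i} q_j.
First-order condition: 300 − 4q_i − Σ_{j≠i} q_j = 0.
In a symmetric equilibrium every exporter chooses the same q, so Σ_{j≠i} q_j = 2q. The condition becomes 300 − 6q = 0, giving q = 300/6 = 50.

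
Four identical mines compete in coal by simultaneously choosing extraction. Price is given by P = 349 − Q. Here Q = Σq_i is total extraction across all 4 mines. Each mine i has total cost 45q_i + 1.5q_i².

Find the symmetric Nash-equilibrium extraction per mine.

A representative mine's profit is π_i = q_i(349 − Q) − 45q_i − 1.5q_i², with Q = q_i + Σ_{j≠i} q_j.
First-order condition: 304 − 5q_i − Σ_{j≠i} q_j = 0.
Imposing symmetry (q_j = q for all j) turns Σ_{j≠i} q_j into 3q, so 304 = 8q and q = 38.

38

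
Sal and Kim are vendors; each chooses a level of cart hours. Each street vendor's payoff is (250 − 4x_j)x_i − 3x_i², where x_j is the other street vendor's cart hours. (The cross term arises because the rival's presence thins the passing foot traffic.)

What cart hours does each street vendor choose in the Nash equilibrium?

25

Sal's payoff is (250 − 4x_K)x_S − 3x_S².
∂π/∂x_S = 250 − 4x_K − 6x_S = 0, so x_S = 125/3 − (2/3)x_K.
Setting x_S = x_K in the reaction function: x_S = 125/3 − (2/3)x_S, so x_S = (125/3) / (5/3) = 25.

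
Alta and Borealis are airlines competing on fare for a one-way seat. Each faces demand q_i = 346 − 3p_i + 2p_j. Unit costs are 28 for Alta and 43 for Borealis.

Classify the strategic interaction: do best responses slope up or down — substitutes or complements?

Alta's profit: π = (p_{Alta} − 28)(346 − 3p_{Alta} + 2p_{Borealis}).
∂π/∂p_{Alta} = 430 − 6p_{Alta} + 2p_{Borealis} = 0 ⇒ p_{Alta} = 215/3 + (1/3)p_{Borealis}.
The best-response slope dp_{Alta}/dp_{Borealis} = 1/3 > 0: the reaction function is upward-sloping, so the choices are strategic complements.

strategic complements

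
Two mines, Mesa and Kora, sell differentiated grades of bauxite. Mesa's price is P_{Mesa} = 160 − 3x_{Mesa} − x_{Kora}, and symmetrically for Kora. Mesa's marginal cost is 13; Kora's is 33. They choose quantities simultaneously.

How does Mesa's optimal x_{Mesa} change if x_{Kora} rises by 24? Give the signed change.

-4

Mine Mesa's profit: π = x_{Mesa}(160 − 3x_{Mesa} − x_{Kora}) − 13x_{Mesa}.
∂π/∂x_{Mesa} = 147 − 6x_{Mesa} − x_{Kora} = 0 ⇒ x_{Mesa} = 24.5 − (1/6)x_{Kora}.
The reaction-function slope is −1/6, so a 24-unit rise in x_{Kora} moves x_{Mesa} by −1/6 × 24 = −4. Mesa's best response falls — the actions are strategic substitutes.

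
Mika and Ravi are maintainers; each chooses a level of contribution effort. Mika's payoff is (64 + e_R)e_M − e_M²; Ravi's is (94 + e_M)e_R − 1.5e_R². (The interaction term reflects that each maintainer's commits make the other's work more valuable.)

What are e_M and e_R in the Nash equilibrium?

Expanding Mika's payoff: 64e_M + e_Re_M − e_M².
∂π/∂e_M = 64 + e_R − 2e_M = 0, so e_M = 32 + 0.5e_R.
Likewise for Ravi: e_R = 94/3 + (1/3)e_M.
Plugging e_R into Mika's best response: e_M = 32 + 0.5(94/3 + (1/3)e_M) ⇒ (5/6)e_M = 143/3, so e_M = 57.2.
Then e_R = 94/3 + (1/3)·57.2 = 50.4.

57.2, 50.4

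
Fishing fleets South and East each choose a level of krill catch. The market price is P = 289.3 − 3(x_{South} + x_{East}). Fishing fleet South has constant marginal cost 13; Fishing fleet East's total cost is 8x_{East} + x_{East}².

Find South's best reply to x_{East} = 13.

39.55

Fishing fleet South's profit: π = x_{South}(289.3 − 3(x_{South} + x_{East})) − 13x_{South}.
∂π/∂x_{South} = 276.3 − 6x_{South} − 3x_{East} = 0, so x_{South} = 46.05 − 0.5x_{East}.
At x_{East} = 13: x_{South} = 46.05 − 0.5·13 = 39.55.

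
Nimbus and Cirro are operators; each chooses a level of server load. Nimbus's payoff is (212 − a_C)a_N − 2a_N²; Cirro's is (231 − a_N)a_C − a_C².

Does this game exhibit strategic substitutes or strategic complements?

Expanding Nimbus's payoff: 212a_N − a_Ca_N − 2a_N².
∂π/∂a_N = 212 − a_C − 4a_N = 0, so a_N = 53 − 0.25a_C.
The best-response slope da_N/da_C = −0.25 < 0: the reaction function is downward-sloping, so the choices are strategic substitutes.

strategic substitutes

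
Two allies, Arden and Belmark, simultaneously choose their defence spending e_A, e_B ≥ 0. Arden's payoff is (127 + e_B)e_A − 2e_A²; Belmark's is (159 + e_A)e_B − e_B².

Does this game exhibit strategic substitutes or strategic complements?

strategic complements

Expanding Arden's payoff: 127e_A + e_Be_A − 2e_A².
∂π/∂e_A = 127 + e_B − 4e_A = 0, so e_A = 31.75 + 0.25e_B.
The best-response slope de_A/de_B = 0.25 > 0: the reaction function is upward-sloping, so the choices are strategic complements.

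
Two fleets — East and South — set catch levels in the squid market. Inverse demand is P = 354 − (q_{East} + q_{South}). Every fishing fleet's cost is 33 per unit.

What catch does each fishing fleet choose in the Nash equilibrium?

Fishing fleet East's profit: π = q_{East}(354 − (q_{East} + q_{South})) − 33q_{East}.
∂π/∂q_{East} = 321 − 2q_{East} − q_{South} = 0, so q_{East} = 160.5 − 0.5q_{South}.
The game is symmetric, so in equilibrium q_{South} = q_{East}: the reaction function gives 1.5q_{East} = 160.5, hence q_{East} = 107.

107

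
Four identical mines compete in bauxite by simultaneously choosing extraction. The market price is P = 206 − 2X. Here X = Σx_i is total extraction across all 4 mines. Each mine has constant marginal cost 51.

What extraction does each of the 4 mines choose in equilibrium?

A representative mine's profit is π_i = x_i(206 − 2X) − 51x_i, with X = x_i + Σ_{j≠i} x_j.
First-order condition: 155 − 4x_i − 2Σ_{j≠i} x_j = 0.
Imposing symmetry (x_j = x for all j) turns Σ_{j≠i} x_j into 3x, so 155 = 10x and x = 15.5.

15.5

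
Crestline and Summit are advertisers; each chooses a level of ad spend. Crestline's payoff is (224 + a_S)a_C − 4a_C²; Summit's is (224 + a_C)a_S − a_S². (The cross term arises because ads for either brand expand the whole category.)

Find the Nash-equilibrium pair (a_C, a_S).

44.8, 134.4

Expanding Crestline's payoff: 224a_C + a_Sa_C − 4a_C².
∂π/∂a_C = 224 + a_S − 8a_C = 0, so a_C = 28 + 0.125a_S.
Likewise for Summit: a_S = 112 + 0.5a_C.
Plugging a_S into Crestline's best response: a_C = 28 + 0.125(112 + 0.5a_C) ⇒ 0.9375a_C = 42, so a_C = 44.8.
Then a_S = 112 + 0.5·44.8 = 134.4.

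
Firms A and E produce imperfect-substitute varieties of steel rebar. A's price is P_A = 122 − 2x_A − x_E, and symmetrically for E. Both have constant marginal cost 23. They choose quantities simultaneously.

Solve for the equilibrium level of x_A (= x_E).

19.8

Firm A's profit: π = x_A(122 − 2x_A − x_E) − 23x_A.
∂π/∂x_A = 99 − 4x_A − x_E = 0 ⇒ x_A = 24.75 − 0.25x_E.
Setting x_A = x_E in the reaction function: x_A = 24.75 − 0.25x_A, so x_A = 24.75 / 1.25 = 19.8.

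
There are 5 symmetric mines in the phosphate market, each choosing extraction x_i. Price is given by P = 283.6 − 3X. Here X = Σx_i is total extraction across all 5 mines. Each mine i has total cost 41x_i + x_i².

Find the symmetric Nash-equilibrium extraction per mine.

12.13

A representative mine's profit is π_i = x_i(283.6 − 3X) − 41x_i − x_i², with X = x_i + Σ_{j≠i} x_j.
First-order condition: 242.6 − 8x_i − 3Σ_{j≠i} x_j = 0.
In a symmetric equilibrium every mine chooses the same x, so Σ_{j≠i} x_j = 4x. The condition becomes 242.6 − 20x = 0, giving x = 242.6/20 = 12.13.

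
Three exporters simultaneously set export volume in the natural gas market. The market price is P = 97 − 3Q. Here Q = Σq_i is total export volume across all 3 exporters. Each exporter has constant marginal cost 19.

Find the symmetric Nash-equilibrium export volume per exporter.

A representative exporter's profit is π_i = q_i(97 − 3Q) − 19q_i, with Q = q_i + Σ_{j≠i} q_j.
First-order condition: 78 − 6q_i − 3Σ_{j≠i} q_j = 0.
With identical exporters, set every q_j = q: then 78 − 6q − 6q = 0, i.e. q = 78/12 = 6.5.

6.5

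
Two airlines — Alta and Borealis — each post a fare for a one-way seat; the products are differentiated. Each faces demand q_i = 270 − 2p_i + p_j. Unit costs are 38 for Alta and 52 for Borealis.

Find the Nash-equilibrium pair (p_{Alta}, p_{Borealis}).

Alta's profit: π = (p_{Alta} − 38)(270 − 2p_{Alta} + p_{Borealis}).
∂π/∂p_{Alta} = 346 − 4p_{Alta} + p_{Borealis} = 0 ⇒ p_{Alta} = 86.5 + 0.25p_{Borealis}.
Similarly p_{Borealis} = 93.5 + 0.25p_{Alta}.
Solving the two reaction functions simultaneously: (1 − (0.25)(0.25))p_{Alta} = 86.5 + 0.25·93.5, so 0.9375p_{Alta} = 109.875 and p_{Alta} = 117.2.
Then p_{Borealis} = 93.5 + 0.25·117.2 = 122.8.

117.2, 122.8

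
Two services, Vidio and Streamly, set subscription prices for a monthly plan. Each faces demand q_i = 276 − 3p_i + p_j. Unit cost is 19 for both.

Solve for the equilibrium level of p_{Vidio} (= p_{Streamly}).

66.6

Vidio's profit: π = (p_{Vidio} − 19)(276 − 3p_{Vidio} + p_{Streamly}).
∂π/∂p_{Vidio} = 333 − 6p_{Vidio} + p_{Streamly} = 0 ⇒ p_{Vidio} = 55.5 + (1/6)p_{Streamly}.
The game is symmetric, so in equilibrium p_{Streamly} = p_{Vidio}: the reaction function gives (5/6)p_{Vidio} = 55.5, hence p_{Vidio} = 66.6.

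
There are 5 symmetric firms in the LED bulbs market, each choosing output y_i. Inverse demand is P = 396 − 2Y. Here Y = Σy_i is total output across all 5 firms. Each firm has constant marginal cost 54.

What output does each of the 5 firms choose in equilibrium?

28.5

A representative firm's profit is π_i = y_i(396 − 2Y) − 54y_i, with Y = y_i + Σ_{j≠i} y_j.
First-order condition: 342 − 4y_i − 2Σ_{j≠i} y_j = 0.
Imposing symmetry (y_j = y for all j) turns Σ_{j≠i} y_j into 4y, so 342 = 12y and y = 28.5.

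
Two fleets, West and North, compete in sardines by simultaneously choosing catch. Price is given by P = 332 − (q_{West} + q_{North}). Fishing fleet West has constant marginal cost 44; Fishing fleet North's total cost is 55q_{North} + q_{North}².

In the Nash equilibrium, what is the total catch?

163

Fishing fleet West's profit: π = q_{West}(332 − (q_{West} + q_{North})) − 44q_{West}.
∂π/∂q_{West} = 288 − 2q_{West} − q_{North} = 0, so q_{West} = 144 − 0.5q_{North}.
For North: ∂π/∂q_{North} = 277 − 4q_{North} − q_{West} = 0 ⇒ q_{North} = 69.25 − 0.25q_{West}.
Plugging q_{North} into West's best response: q_{West} = 144 − 0.5(69.25 − 0.25q_{West}) ⇒ 0.875q_{West} = 109.375, so q_{West} = 125.
Then q_{North} = 69.25 − 0.25·125 = 38.
Total catch: 125 + 38 = 163.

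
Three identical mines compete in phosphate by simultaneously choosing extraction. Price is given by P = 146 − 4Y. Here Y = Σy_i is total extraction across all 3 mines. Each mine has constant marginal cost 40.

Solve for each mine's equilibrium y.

6.625

A representative mine's profit is π_i = y_i(146 − 4Y) − 40y_i, with Y = y_i + Σ_{j≠i} y_j.
First-order condition: 106 − 8y_i − 4Σ_{j≠i} y_j = 0.
Imposing symmetry (y_j = y for all j) turns Σ_{j≠i} y_j into 2y, so 106 = 16y and y = 6.625.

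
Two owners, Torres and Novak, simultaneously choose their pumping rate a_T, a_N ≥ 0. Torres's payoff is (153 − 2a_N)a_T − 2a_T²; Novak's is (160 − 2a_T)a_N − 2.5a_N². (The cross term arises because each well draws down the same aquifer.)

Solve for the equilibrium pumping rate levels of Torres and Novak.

Expanding Torres's payoff: 153a_T − 2a_Na_T − 2a_T².
∂π/∂a_T = 153 − 2a_N − 4a_T = 0, so a_T = 38.25 − 0.5a_N.
Likewise for Novak: a_N = 32 − 0.4a_T.
Solving the two reaction functions simultaneously: (1 − (−0.5)(−0.4))a_T = 38.25 − 0.5·32, so 0.8a_T = 22.25 and a_T = 27.8125.
Then a_N = 32 − 0.4·27.8125 = 20.875.

27.8125, 20.875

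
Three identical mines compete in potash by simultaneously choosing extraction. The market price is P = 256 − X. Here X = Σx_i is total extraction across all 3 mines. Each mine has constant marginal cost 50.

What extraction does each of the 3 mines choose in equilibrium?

51.5

A representative mine's profit is π_i = x_i(256 − X) − 50x_i, with X = x_i + Σ_{j≠i} x_j.
First-order condition: 206 − 2x_i − Σ_{j≠i} x_j = 0.
In a symmetric equilibrium every mine chooses the same x, so Σ_{j≠i} x_j = 2x. The condition becomes 206 − 4x = 0, giving x = 206/4 = 51.5.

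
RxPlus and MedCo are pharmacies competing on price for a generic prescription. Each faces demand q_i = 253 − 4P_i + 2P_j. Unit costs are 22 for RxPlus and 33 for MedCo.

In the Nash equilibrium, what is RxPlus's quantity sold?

145.2

RxPlus's profit: π = (P_{RxPlus} − 22)(253 − 4P_{RxPlus} + 2P_{MedCo}).
∂π/∂P_{RxPlus} = 341 − 8P_{RxPlus} + 2P_{MedCo} = 0 ⇒ P_{RxPlus} = 42.625 + 0.25P_{MedCo}.
Similarly P_{MedCo} = 48.125 + 0.25P_{RxPlus}.
Substituting the second reaction function into the first: P_{RxPlus} = 42.625 + 0.25(48.125 + 0.25P_{RxPlus}), which gives 0.9375P_{RxPlus} = 1749/32 ⇒ P_{RxPlus} = 58.3.
Then P_{MedCo} = 48.125 + 0.25·58.3 = 62.7.
q_{RxPlus} = 253 − 4·58.3 + 2·62.7 = 145.2.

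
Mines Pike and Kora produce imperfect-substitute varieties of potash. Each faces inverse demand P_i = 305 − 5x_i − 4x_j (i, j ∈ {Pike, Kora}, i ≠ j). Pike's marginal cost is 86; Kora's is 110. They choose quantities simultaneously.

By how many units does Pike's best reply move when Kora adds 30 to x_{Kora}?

-12

Mine Pike's profit: π = x_{Pike}(305 − 5x_{Pike} − 4x_{Kora}) − 86x_{Pike}.
∂π/∂x_{Pike} = 219 − 10x_{Pike} − 4x_{Kora} = 0 ⇒ x_{Pike} = 21.9 − 0.4x_{Kora}.
The reaction-function slope is −0.4, so a 30-unit rise in x_{Kora} moves x_{Pike} by −0.4 × 30 = −12. Pike's best response falls — the actions are strategic substitutes.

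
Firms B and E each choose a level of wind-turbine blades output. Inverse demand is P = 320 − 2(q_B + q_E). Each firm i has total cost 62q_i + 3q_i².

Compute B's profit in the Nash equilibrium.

Firm B's profit: π = q_B(320 − 2(q_B + q_E)) − 62q_B − 3q_B².
∂π/∂q_B = 258 − 10q_B − 2q_E = 0, so q_B = 25.8 − 0.2q_E.
Setting q_B = q_E in the reaction function: q_B = 25.8 − 0.2q_B, so q_B = 25.8 / 1.2 = 21.5.
Price P = 320 − 2·43 = 234.
B's profit: (234 − 62)·21.5 − 3(21.5)² = 2311.25.

2311.25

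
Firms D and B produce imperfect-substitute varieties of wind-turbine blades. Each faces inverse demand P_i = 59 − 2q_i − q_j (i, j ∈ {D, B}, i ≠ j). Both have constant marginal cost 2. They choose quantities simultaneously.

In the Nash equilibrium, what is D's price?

Firm D's profit: π = q_D(59 − 2q_D − q_B) − 2q_D.
∂π/∂q_D = 57 − 4q_D − q_B = 0 ⇒ q_D = 14.25 − 0.25q_B.
The game is symmetric, so in equilibrium q_B = q_D: the reaction function gives 1.25q_D = 14.25, hence q_D = 11.4.
P_D = 59 − 2·11.4 − 11.4 = 24.8.

24.8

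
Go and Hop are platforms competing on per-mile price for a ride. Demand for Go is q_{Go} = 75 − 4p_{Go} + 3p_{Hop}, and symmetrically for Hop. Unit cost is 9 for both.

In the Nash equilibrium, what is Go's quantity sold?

Go's profit: π = (p_{Go} − 9)(75 − 4p_{Go} + 3p_{Hop}).
∂π/∂p_{Go} = 111 − 8p_{Go} + 3p_{Hop} = 0 ⇒ p_{Go} = 13.875 + 0.375p_{Hop}.
The game is symmetric, so in equilibrium p_{Hop} = p_{Go}: the reaction function gives 0.625p_{Go} = 13.875, hence p_{Go} = 22.2.
q_{Go} = 75 − 4·22.2 + 3·22.2 = 52.8.

52.8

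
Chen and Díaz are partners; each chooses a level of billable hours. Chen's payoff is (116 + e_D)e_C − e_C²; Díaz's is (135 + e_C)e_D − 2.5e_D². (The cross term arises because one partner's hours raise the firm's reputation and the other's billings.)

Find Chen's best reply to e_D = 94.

Expanding Chen's payoff: 116e_C + e_De_C − e_C².
∂π/∂e_C = 116 + e_D − 2e_C = 0, so e_C = 58 + 0.5e_D.
At e_D = 94: e_C = 58 + 0.5·94 = 105.

105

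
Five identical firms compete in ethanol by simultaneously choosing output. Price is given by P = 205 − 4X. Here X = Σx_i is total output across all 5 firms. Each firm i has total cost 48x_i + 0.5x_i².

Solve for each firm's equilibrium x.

A representative firm's profit is π_i = x_i(205 − 4X) − 48x_i − 0.5x_i², with X = x_i + Σ_{j≠i} x_j.
First-order condition: 157 − 9x_i − 4Σ_{j≠i} x_j = 0.
In a symmetric equilibrium every firm chooses the same x, so Σ_{j≠i} x_j = 4x. The condition becomes 157 − 25x = 0, giving x = 157/25 = 6.28.

6.28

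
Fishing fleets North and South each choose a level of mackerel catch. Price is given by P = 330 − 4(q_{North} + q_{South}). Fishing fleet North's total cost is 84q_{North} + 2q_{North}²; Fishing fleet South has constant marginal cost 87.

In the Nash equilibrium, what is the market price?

Fishing fleet North's profit: π = q_{North}(330 − 4(q_{North} + q_{South})) − 84q_{North} − 2q_{North}².
∂π/∂q_{North} = 246 − 12q_{North} − 4q_{South} = 0, so q_{North} = 20.5 − (1/3)q_{South}.
For South: ∂π/∂q_{South} = 243 − 8q_{South} − 4q_{North} = 0 ⇒ q_{South} = 30.375 − 0.5q_{North}.
Solving the two reaction functions simultaneously: (1 − (−1/3)(−0.5))q_{North} = 20.5 − (1/3)·30.375, so (5/6)q_{North} = 10.375 and q_{North} = 12.45.
Then q_{South} = 30.375 − 0.5·12.45 = 24.15.
Equilibrium price: P = 330 − 4·36.6 = 183.6.

183.6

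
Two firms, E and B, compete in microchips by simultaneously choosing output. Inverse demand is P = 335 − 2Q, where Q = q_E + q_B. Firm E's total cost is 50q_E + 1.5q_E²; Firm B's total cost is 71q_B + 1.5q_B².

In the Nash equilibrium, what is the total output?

61

Firm E's profit: π = q_E(335 − 2(q_E + q_B)) − 50q_E − 1.5q_E².
∂π/∂q_E = 285 − 7q_E − 2q_B = 0, so q_E = 285/7 − (2/7)q_B.
By the same steps for B: q_B = 264/7 − (2/7)q_E.
Plugging q_B into E's best response: q_E = 285/7 − (2/7)(264/7 − (2/7)q_E) ⇒ (45/49)q_E = 1467/49, so q_E = 32.6.
Then q_B = 264/7 − (2/7)·32.6 = 28.4.
Total output: 32.6 + 28.4 = 61.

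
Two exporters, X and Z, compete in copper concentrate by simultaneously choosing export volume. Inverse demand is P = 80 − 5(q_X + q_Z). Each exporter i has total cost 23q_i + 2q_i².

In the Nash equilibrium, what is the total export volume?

Exporter X's profit: π = q_X(80 − 5(q_X + q_Z)) − 23q_X − 2q_X².
∂π/∂q_X = 57 − 14q_X − 5q_Z = 0, so q_X = 57/14 − (5/14)q_Z.
By symmetry q_Z = q_X; substituting into the reaction function, (19/14)q_X = 57/14 and q_X = 3.
Total export volume: 3 + 3 = 6.

6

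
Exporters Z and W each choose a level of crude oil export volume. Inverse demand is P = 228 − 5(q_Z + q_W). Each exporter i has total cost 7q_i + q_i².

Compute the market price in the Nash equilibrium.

Exporter Z's profit: π = q_Z(228 − 5(q_Z + q_W)) − 7q_Z − q_Z².
∂π/∂q_Z = 221 − 12q_Z − 5q_W = 0, so q_Z = 221/12 − (5/12)q_W.
By symmetry q_W = q_Z; substituting into the reaction function, (17/12)q_Z = 221/12 and q_Z = 13.
Equilibrium price: P = 228 − 5·26 = 98.

98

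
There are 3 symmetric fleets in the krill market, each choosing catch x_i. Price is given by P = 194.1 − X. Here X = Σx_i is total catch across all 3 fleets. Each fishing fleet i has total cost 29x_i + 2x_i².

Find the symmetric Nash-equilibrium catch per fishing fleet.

20.6375

A representative fishing fleet's profit is π_i = x_i(194.1 − X) − 29x_i − 2x_i², with X = x_i + Σ_{j≠i} x_j.
First-order condition: 165.1 − 6x_i − Σ_{j≠i} x_j = 0.
Imposing symmetry (x_j = x for all j) turns Σ_{j≠i} x_j into 2x, so 165.1 = 8x and x = 20.6375.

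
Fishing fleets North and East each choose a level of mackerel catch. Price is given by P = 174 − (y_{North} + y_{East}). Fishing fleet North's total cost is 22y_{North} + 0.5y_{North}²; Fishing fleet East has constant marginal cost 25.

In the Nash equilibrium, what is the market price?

Fishing fleet North's profit: π = y_{North}(174 − (y_{North} + y_{East})) − 22y_{North} − 0.5y_{North}².
∂π/∂y_{North} = 152 − 3y_{North} − y_{East} = 0, so y_{North} = 152/3 − (1/3)y_{East}.
For East: ∂π/∂y_{East} = 149 − 2y_{East} − y_{North} = 0 ⇒ y_{East} = 74.5 − 0.5y_{North}.
Plugging y_{East} into North's best response: y_{North} = 152/3 − (1/3)(74.5 − 0.5y_{North}) ⇒ (5/6)y_{North} = 155/6, so y_{North} = 31.
Then y_{East} = 74.5 − 0.5·31 = 59.
Equilibrium price: P = 174 − 90 = 84.

84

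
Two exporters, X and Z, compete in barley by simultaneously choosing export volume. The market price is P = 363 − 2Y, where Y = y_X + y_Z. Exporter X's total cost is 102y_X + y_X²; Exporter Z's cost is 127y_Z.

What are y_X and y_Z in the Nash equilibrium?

28.6, 44.7

Exporter X's profit: π = y_X(363 − 2(y_X + y_Z)) − 102y_X − y_X².
∂π/∂y_X = 261 − 6y_X − 2y_Z = 0, so y_X = 43.5 − (1/3)y_Z.
For Z: ∂π/∂y_Z = 236 − 4y_Z − 2y_X = 0 ⇒ y_Z = 59 − 0.5y_X.
Solving the two reaction functions simultaneously: (1 − (−1/3)(−0.5))y_X = 43.5 − (1/3)·59, so (5/6)y_X = 143/6 and y_X = 28.6.
Then y_Z = 59 − 0.5·28.6 = 44.7.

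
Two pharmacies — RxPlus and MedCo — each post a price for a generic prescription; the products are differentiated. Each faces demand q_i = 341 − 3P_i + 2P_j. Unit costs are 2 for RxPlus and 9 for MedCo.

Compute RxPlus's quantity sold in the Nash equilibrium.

RxPlus's profit: π = (P_{RxPlus} − 2)(341 − 3P_{RxPlus} + 2P_{MedCo}).
∂π/∂P_{RxPlus} = 347 − 6P_{RxPlus} + 2P_{MedCo} = 0 ⇒ P_{RxPlus} = 347/6 + (1/3)P_{MedCo}.
Similarly P_{MedCo} = 184/3 + (1/3)P_{RxPlus}.
Substituting the second reaction function into the first: P_{RxPlus} = 347/6 + (1/3)(184/3 + (1/3)P_{RxPlus}), which gives (8/9)P_{RxPlus} = 1409/18 ⇒ P_{RxPlus} = 88.0625.
Then P_{MedCo} = 184/3 + (1/3)·88.0625 = 90.6875.
q_{RxPlus} = 341 − 3·88.0625 + 2·90.6875 = 258.1875.

258.1875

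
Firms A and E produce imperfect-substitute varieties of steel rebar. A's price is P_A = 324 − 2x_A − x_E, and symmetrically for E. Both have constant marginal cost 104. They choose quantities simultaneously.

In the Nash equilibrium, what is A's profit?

3872

Firm A's profit: π = x_A(324 − 2x_A − x_E) − 104x_A.
∂π/∂x_A = 220 − 4x_A − x_E = 0 ⇒ x_A = 55 − 0.25x_E.
The game is symmetric, so in equilibrium x_E = x_A: the reaction function gives 1.25x_A = 55, hence x_A = 44.
P_A = 324 − 2·44 − 44 = 192.
Profit = (192 − 104)·44 = 3872.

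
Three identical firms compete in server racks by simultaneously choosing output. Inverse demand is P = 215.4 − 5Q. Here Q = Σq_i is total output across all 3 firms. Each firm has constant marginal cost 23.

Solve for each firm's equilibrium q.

A representative firm's profit is π_i = q_i(215.4 − 5Q) − 23q_i, with Q = q_i + Σ_{j≠i} q_j.
First-order condition: 192.4 − 10q_i − 5Σ_{j≠i} q_j = 0.
With identical firms, set every q_j = q: then 192.4 − 10q − 10q = 0, i.e. q = 192.4/20 = 9.62.

9.62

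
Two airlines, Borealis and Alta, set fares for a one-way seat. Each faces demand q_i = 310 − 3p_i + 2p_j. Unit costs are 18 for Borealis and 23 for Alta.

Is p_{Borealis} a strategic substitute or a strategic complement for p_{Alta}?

strategic complements

Borealis's profit: π = (p_{Borealis} − 18)(310 − 3p_{Borealis} + 2p_{Alta}).
∂π/∂p_{Borealis} = 364 − 6p_{Borealis} + 2p_{Alta} = 0 ⇒ p_{Borealis} = 182/3 + (1/3)p_{Alta}.
The best-response slope dp_{Borealis}/dp_{Alta} = 1/3 > 0: the reaction function is upward-sloping, so the choices are strategic complements.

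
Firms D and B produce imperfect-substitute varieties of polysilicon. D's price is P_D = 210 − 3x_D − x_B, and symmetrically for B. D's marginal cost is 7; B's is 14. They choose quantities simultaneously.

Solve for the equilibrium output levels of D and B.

Firm D's profit: π = x_D(210 − 3x_D − x_B) − 7x_D.
∂π/∂x_D = 203 − 6x_D − x_B = 0 ⇒ x_D = 203/6 − (1/6)x_B.
Similarly x_B = 98/3 − (1/6)x_D.
Solving the two reaction functions simultaneously: (1 − (−1/6)(−1/6))x_D = 203/6 − (1/6)·(98/3), so (35/36)x_D = 511/18 and x_D = 29.2.
Then x_B = 98/3 − (1/6)·29.2 = 27.8.

29.2, 27.8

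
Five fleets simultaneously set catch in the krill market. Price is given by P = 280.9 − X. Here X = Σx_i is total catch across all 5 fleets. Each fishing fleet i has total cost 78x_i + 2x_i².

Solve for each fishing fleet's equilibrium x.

20.29

A representative fishing fleet's profit is π_i = x_i(280.9 − X) − 78x_i − 2x_i², with X = x_i + Σ_{j≠i} x_j.
First-order condition: 202.9 − 6x_i − Σ_{j≠i} x_j = 0.
With identical fishing fleets, set every x_j = x: then 202.9 − 6x − 4x = 0, i.e. x = 202.9/10 = 20.29.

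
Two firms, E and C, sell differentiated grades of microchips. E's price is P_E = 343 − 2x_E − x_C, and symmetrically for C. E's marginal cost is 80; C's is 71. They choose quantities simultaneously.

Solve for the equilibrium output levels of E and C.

52, 55

Firm E's profit: π = x_E(343 − 2x_E − x_C) − 80x_E.
∂π/∂x_E = 263 − 4x_E − x_C = 0 ⇒ x_E = 65.75 − 0.25x_C.
Similarly x_C = 68 − 0.25x_E.
Plugging x_C into E's best response: x_E = 65.75 − 0.25(68 − 0.25x_E) ⇒ 0.9375x_E = 48.75, so x_E = 52.
Then x_C = 68 − 0.25·52 = 55.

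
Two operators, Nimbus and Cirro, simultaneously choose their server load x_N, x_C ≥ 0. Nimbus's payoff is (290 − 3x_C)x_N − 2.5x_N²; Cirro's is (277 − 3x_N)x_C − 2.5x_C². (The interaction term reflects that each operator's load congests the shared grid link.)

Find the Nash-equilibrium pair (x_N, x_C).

38.6875, 32.1875

Expanding Nimbus's payoff: 290x_N − 3x_Cx_N − 2.5x_N².
∂π/∂x_N = 290 − 3x_C − 5x_N = 0, so x_N = 58 − 0.6x_C.
Likewise for Cirro: x_C = 55.4 − 0.6x_N.
Plugging x_C into Nimbus's best response: x_N = 58 − 0.6(55.4 − 0.6x_N) ⇒ 0.64x_N = 24.76, so x_N = 38.6875.
Then x_C = 55.4 − 0.6·38.6875 = 32.1875.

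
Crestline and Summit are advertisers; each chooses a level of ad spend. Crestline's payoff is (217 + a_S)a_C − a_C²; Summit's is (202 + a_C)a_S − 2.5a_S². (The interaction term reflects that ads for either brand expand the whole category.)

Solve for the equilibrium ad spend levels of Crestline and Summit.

143, 69

Expanding Crestline's payoff: 217a_C + a_Sa_C − a_C².
∂π/∂a_C = 217 + a_S − 2a_C = 0, so a_C = 108.5 + 0.5a_S.
Likewise for Summit: a_S = 40.4 + 0.2a_C.
Plugging a_S into Crestline's best response: a_C = 108.5 + 0.5(40.4 + 0.2a_C) ⇒ 0.9a_C = 128.7, so a_C = 143.
Then a_S = 40.4 + 0.2·143 = 69.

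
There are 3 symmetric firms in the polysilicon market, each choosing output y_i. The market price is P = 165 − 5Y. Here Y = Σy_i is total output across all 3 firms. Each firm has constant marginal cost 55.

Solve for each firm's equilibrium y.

5.5

A representative firm's profit is π_i = y_i(165 − 5Y) − 55y_i, with Y = y_i + Σ_{j≠i} y_j.
First-order condition: 110 − 10y_i − 5Σ_{j≠i} y_j = 0.
In a symmetric equilibrium every firm chooses the same y, so Σ_{j≠i} y_j = 2y. The condition becomes 110 − 20y = 0, giving y = 110/20 = 5.5.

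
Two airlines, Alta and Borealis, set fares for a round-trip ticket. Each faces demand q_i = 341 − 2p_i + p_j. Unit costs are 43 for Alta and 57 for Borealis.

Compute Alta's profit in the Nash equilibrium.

Alta's profit: π = (p_{Alta} − 43)(341 − 2p_{Alta} + p_{Borealis}).
∂π/∂p_{Alta} = 427 − 4p_{Alta} + p_{Borealis} = 0 ⇒ p_{Alta} = 106.75 + 0.25p_{Borealis}.
Similarly p_{Borealis} = 113.75 + 0.25p_{Alta}.
Substituting the second reaction function into the first: p_{Alta} = 106.75 + 0.25(113.75 + 0.25p_{Alta}), which gives 0.9375p_{Alta} = 135.1875 ⇒ p_{Alta} = 144.2.
Then p_{Borealis} = 113.75 + 0.25·144.2 = 149.8.
q_{Alta} = 341 − 2·144.2 + 149.8 = 202.4.
Profit = (144.2 − 43)·202.4 = 20482.88.

20482.88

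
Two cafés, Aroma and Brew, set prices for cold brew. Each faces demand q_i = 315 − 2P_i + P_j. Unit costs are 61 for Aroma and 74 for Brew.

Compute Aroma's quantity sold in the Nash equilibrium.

172.8

Aroma's profit: π = (P_{Aroma} − 61)(315 − 2P_{Aroma} + P_{Brew}).
∂π/∂P_{Aroma} = 437 − 4P_{Aroma} + P_{Brew} = 0 ⇒ P_{Aroma} = 109.25 + 0.25P_{Brew}.
Similarly P_{Brew} = 115.75 + 0.25P_{Aroma}.
Substituting the second reaction function into the first: P_{Aroma} = 109.25 + 0.25(115.75 + 0.25P_{Aroma}), which gives 0.9375P_{Aroma} = 138.1875 ⇒ P_{Aroma} = 147.4.
Then P_{Brew} = 115.75 + 0.25·147.4 = 152.6.
q_{Aroma} = 315 − 2·147.4 + 152.6 = 172.8.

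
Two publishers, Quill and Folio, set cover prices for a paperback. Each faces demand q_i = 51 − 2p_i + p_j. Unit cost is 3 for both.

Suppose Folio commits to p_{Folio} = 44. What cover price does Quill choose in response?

25.25

Quill's profit: π = (p_{Quill} − 3)(51 − 2p_{Quill} + p_{Folio}).
∂π/∂p_{Quill} = 57 − 4p_{Quill} + p_{Folio} = 0 ⇒ p_{Quill} = 14.25 + 0.25p_{Folio}.
At p_{Folio} = 44: p_{Quill} = 14.25 + 0.25·44 = 25.25.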